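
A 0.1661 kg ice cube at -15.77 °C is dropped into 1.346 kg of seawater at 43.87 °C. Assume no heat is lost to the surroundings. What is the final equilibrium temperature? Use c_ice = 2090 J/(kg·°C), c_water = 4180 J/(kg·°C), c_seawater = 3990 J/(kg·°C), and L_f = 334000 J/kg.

Setting the total heat transfer to zero:
ice -15.77→0 °C: 0.1661·2090·15.77 = 5474.5; fusion: m_ice L_f = 0.1661·334000 = 55477; meltwater 0→T: 0.1661·4180·T = 694.3 T; seawater cools: 1.346·3990·(T − 43.87) = 5370.5(T − 43.87)
6064.8 T = 235606 − 60952 = 174654
T ≈ 28.80 °C — above 0 °C, consistent with complete melting.

T_f ≈ 28.8 °C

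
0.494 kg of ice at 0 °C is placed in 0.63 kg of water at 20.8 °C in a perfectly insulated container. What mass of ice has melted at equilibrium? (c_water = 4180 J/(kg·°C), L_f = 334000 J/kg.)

m_melted ≈ 0.164 kg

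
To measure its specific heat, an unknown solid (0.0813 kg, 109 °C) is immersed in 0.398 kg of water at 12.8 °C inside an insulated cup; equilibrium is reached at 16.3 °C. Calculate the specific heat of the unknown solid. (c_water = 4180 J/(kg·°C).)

c ≈ 773 J/(kg·°C)

m_s c (T_s − T_f) = m_water c_water (T_f − T_0):
0.0813×c×(109 − 16.3) = 0.398×4180×(16.3 − 12.8)
7.537 c = 5822.7  ⇒  c ≈ 772.6 J/(kg·°C)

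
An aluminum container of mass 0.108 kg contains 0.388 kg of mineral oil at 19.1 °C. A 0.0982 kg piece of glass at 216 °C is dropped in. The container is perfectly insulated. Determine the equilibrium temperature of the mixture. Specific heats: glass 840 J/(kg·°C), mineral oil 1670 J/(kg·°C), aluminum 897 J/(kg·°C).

T_f ≈ 38.7 °C

Conservation of energy gives ΣQ = 0:
0.0982×840×(T − 216) + 0.388×1670×(T − 19.1) + 0.108×897×(T − 19.1) = 0
82.49(T − 216) + 647.96(T − 19.1) + 96.88(T − 19.1) = 0
(82.49 + 647.96 + 96.88) T = 82.49×216 + 647.96×19.1 + 96.88×19.1
T = 32044 / 827.32 = 38.7 °C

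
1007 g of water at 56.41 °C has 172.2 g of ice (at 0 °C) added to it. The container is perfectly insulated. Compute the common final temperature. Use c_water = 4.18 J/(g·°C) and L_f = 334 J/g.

Energy conservation, ΣQ = 0:
melt ice: 172.2×334 = 57515; meltwater 0→T: 172.2×4.18×T = 719.8 T; water cools: 1007×4.18×(T − 56.41) = 4209.3(T − 56.41)
4929.1 T = 237444 − 57515 = 179930
T ≈ 36.50 °C — above 0 °C, consistent with complete melting.

T_f ≈ 36.5 °C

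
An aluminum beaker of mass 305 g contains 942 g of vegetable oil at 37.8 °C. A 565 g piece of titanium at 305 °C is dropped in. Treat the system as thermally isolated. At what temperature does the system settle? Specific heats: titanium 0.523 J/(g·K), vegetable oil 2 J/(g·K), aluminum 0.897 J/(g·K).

T_f ≈ 70.0 °C

Conservation of energy gives ΣQ = 0:
565×0.523×(T − 305) + 942×2×(T − 37.8) + 305×0.897×(T − 37.8) = 0
295.5(T − 305) + 1884(T − 37.8) + 273.58(T − 37.8) = 0
(295.5 + 1884 + 273.58) T = 295.5×305 + 1884×37.8 + 273.58×37.8
T = 171683/2453.1 ≈ 69.99 °C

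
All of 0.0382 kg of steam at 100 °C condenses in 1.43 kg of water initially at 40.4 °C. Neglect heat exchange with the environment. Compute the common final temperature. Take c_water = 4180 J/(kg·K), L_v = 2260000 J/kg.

T_f ≈ 56.0 °C

Conservation of energy gives ΣQ = 0:
steam→water at 100 °C releases m L_v = 0.0382×2260000 = 86332
  condensed water 100 °C→T: 159.68(T − 100)
  water warms: 1.43×4180×(T − 40.4) = 5977.4(T − 40.4)
6137.1 T = 86332 + 15968 + 241487 = 343787
T ≈ 56.02 °C — below 100 °C, confirming all the steam condensed.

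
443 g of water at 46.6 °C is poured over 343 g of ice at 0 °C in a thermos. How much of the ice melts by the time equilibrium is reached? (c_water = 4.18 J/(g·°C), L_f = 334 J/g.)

Cooling the water to 0 °C releases 443·4.18·46.6 = 86291 J.
To melt every bit of ice: 343·334 = 114562 J.
Since 86291 < 114562 J, not all the ice melts; equilibrium is at 0 °C.
m_melt = 86291 / L_f = 258.4 g.

m_melted ≈ 258 g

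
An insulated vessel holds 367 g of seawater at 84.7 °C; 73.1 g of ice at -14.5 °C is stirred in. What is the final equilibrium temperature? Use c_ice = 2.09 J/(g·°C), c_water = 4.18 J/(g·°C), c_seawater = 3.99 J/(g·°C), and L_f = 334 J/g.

Energy balance with sensible and latent terms:
ice -14.5→0 °C: 73.1×2.09×14.5 = 2215.3; fusion: m_ice L_f = 73.1×334 = 24415; warm the meltwater: 305.56 T; seawater cools: 367×3.99×(T − 84.7) = 1464.3(T − 84.7)
1769.9 T = 124029 − 26631 = 97398
T ≈ 55.03 °C (positive, so assuming full melt was valid).

T_f ≈ 55.0 °C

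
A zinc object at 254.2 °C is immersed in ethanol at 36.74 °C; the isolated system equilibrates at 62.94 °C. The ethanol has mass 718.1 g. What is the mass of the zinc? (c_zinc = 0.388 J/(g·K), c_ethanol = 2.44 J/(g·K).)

m ≈ 619 g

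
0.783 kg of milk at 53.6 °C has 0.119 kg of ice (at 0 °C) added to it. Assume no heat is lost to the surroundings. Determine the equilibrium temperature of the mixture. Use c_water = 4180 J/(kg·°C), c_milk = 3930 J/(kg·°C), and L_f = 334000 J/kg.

T_f ≈ 35.0 °C

Taking heat into each body as positive, Σ m c ΔT = 0:
latent heat to melt: 0.119·334000 = 39746
  meltwater 0→T: 0.119·4180·T = 497.42 T
  milk: 3077.2(T − 53.6)
3574.6 T = 164937 − 39746 = 125191
T ≈ 35.02 °C — above 0 °C, consistent with complete melting.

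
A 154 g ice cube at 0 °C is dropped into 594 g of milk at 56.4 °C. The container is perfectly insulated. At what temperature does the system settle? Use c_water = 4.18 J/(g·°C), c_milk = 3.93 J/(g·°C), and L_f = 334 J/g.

Taking heat into each body as positive, Σ m c ΔT = 0:
melt ice: 154×334 = 51436; meltwater 0→T: 154×4.18×T = 643.72 T; milk cools: 594×3.93×(T − 56.4) = 2334.4(T − 56.4)
2978.1 T = 131661 − 51436 = 80225
T ≈ 26.94 °C. Since T > 0 °C, the all-ice-melts assumption holds.

T_f ≈ 26.9 °C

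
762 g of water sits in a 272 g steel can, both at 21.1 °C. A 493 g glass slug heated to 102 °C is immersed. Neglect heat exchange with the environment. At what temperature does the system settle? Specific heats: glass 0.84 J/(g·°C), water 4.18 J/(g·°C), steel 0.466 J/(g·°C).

T_f ≈ 30.1 °C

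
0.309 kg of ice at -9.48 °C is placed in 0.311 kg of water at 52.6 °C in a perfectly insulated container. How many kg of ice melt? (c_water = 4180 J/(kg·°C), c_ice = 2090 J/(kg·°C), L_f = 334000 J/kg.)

Water can give up m c ΔT = 0.311×4180×52.6 = 68379 J before reaching 0 °C.
Warming the ice to 0 °C takes 0.309×2090×9.48 = 6122.3 J, leaving 62257 J for melting.
To melt every bit of ice: 0.309×334000 = 103206 J.
62257 J < 103206 J, so only part of the ice melts and the system sits at 0 °C.
m_melted×334000 = 62257  ⇒  m_melted ≈ 0.1864 kg.

m_melted ≈ 0.186 kg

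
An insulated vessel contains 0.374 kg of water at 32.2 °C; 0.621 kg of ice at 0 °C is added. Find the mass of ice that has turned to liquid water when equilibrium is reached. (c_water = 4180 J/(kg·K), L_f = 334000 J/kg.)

m_melted ≈ 0.151 kg

Water can give up m c ΔT = 0.374·4180·32.2 = 50339 J before reaching 0 °C.
Fully melting the ice requires m_ice L_f = 0.621·334000 = 207414 J.
Since 50339 < 207414 J, not all the ice melts; equilibrium is at 0 °C.
Mass melted = 50339/334000 ≈ 0.1507 kg.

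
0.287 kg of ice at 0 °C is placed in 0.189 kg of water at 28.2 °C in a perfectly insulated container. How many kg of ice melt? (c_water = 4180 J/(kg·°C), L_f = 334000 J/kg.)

m_melted ≈ 0.0667 kg

Heat available from the water dropping to 0 °C: 0.189×4180×28.2 = 22279 J.
Melting all 0.287 kg of ice would need 0.287×334000 = 95858 J.
22279 J < 95858 J, so only part of the ice melts and the system sits at 0 °C.
m_melted×334000 = 22279  ⇒  m_melted ≈ 0.0667 kg.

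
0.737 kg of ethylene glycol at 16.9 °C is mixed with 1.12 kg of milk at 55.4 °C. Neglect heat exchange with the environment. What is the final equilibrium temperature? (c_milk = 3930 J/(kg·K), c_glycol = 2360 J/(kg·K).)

T_f ≈ 44.5 °C

T_f = Σ m_i c_i T_i / Σ m_i c_i:
T_f = (4401.6×55.4 + 1739.3×16.9) / (4401.6 + 1739.3)
    = 273243 / 6140.9 ≈ 44.50 °C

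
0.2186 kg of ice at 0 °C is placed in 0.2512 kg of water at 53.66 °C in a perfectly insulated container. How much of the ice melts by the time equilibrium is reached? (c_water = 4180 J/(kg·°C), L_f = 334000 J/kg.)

m_melted ≈ 0.169 kg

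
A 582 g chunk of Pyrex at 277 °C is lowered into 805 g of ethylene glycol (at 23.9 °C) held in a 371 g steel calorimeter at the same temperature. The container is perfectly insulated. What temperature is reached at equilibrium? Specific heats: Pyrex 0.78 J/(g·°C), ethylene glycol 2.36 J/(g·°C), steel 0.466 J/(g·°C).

T_f ≈ 69.4 °C

Energy conservation, ΣQ = 0:
582*0.78*(T − 277) + 805*2.36*(T − 23.9) + 371*0.466*(T − 23.9) = 0
2526.6 T = 175284
T ≈ 69.37 °C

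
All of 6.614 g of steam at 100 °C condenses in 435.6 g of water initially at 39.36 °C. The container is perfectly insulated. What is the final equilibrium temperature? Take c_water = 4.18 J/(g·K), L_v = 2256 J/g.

Let T be the final temperature. ΣQ_i = 0:
steam→water at 100 °C releases m L_v = 6.614·2256 = 14921
  condensed water 100 °C→T: 27.65(T − 100)
  original water: 1820.8(T − 39.36)
1848.5 T = 14921 + 2764.7 + 71667 = 89353
T ≈ 48.34 °C — below 100 °C, confirming all the steam condensed.

T_f ≈ 48.3 °C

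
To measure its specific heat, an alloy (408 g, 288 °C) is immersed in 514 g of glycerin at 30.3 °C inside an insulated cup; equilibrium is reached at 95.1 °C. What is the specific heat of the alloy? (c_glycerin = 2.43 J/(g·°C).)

Energy conservation, ΣQ = 0:
408·c·(95.1 − 288) + 514·2.43·(95.1 − 30.3) = 0
-78703 c = -80936
c = -80936/-78703 ≈ 1.028 J/(g·°C)

c ≈ 1.03 J/(g·°C)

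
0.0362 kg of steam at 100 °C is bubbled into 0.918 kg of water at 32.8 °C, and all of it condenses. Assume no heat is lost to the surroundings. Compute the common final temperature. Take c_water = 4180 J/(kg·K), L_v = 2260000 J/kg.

T_f ≈ 55.9 °C

Conservation of energy gives ΣQ = 0:
steam→water at 100 °C releases m L_v = 0.0362·2260000 = 81812
  condensate cools 100→T: 0.0362·4180·(T − 100) = 151.32(T − 100)
  original water: 3837.2(T − 32.8)
3988.6 T = 81812 + 15132 + 125861 = 222805
T ≈ 55.86 °C (< 100 °C, so full condensation is consistent).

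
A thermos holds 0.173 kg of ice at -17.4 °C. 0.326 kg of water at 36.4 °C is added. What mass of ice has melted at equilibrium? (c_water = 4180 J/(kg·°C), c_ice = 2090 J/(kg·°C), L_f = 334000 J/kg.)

Heat available from the water dropping to 0 °C: 0.326·4180·36.4 = 49602 J.
Of that, 0.173·2090·17.4 = 6291.3 J goes to bring the ice to 0 °C, leaving 43310 J.
To melt every bit of ice: 0.173·334000 = 57782 J.
That's not enough to melt it all — equilibrium is at 0 °C with ice remaining.
m_melted·334000 = 43310  ⇒  m_melted ≈ 0.1297 kg.

m_melted ≈ 0.13 kg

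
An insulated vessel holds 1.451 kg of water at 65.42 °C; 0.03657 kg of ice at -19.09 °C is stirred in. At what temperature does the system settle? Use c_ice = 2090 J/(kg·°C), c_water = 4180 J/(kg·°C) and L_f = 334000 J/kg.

T_f ≈ 61.6 °C

Setting the total heat transfer to zero:
ice -19.09→0 °C: 0.03657×2090×19.09 = 1459.1
  fusion: m_ice L_f = 0.03657×334000 = 12214
  meltwater 0→T: 0.03657×4180×T = 152.86 T
  water: 6065.2(T − 65.42)
6218 T = 396784 − 13673 = 383111
T ≈ 61.61 °C — above 0 °C, consistent with complete melting.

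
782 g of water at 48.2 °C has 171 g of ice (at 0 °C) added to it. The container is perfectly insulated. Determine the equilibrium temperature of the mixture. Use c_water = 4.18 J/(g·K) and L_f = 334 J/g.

T_f ≈ 25.2 °C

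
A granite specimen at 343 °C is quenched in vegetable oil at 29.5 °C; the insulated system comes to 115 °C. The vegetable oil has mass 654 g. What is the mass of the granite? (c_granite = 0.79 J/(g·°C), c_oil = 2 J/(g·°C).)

Taking heat into each body as positive, Σ m c ΔT = 0:
m·0.79·(115 − 343) + 654·2·(115 − 29.5) = 0
-180.12 m = -111834
m = -111834/-180.12 ≈ 620.9 g

m ≈ 621 g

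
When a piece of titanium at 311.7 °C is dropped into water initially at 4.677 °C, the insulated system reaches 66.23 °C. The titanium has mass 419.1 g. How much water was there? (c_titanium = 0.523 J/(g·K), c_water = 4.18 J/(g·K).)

Heat lost by the titanium = heat gained by the water:
419.1·0.523·(311.7 − 66.23) = m·4.18·(66.23 − 4.677)
257.29 m = 53804  ⇒  m ≈ 209.1 g

m ≈ 209 g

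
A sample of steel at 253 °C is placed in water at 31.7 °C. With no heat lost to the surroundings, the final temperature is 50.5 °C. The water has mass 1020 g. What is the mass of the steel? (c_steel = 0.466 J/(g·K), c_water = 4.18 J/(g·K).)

Heat gained plus heat lost sum to zero:
m×0.466×(50.5 − 253) + 1020×4.18×(50.5 − 31.7) = 0
-94.37 m = -80156
m = -80156/-94.37 ≈ 849.4 g

m ≈ 849 g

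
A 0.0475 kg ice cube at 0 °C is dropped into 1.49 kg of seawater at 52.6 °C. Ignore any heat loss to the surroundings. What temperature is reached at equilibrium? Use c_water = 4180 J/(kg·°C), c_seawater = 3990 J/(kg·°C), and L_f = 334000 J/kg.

Taking heat into each body as positive, Σ m c ΔT = 0:
melt ice: 0.0475×334000 = 15865
  warm the meltwater: 198.55 T
  seawater cools: 1.49×3990×(T − 52.6) = 5945.1(T − 52.6)
6143.7 T = 312712 − 15865 = 296847
T ≈ 48.32 °C. Since T > 0 °C, the all-ice-melts assumption holds.

T_f ≈ 48.3 °C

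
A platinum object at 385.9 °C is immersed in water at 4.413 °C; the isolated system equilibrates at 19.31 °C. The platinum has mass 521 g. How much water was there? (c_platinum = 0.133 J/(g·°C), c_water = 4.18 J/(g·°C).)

m ≈ 408 g

Heat lost by the platinum = heat gained by the water:
521×0.133×(385.9 − 19.31) = m×4.18×(19.31 − 4.413)
62.27 m = 25402  ⇒  m ≈ 407.9 g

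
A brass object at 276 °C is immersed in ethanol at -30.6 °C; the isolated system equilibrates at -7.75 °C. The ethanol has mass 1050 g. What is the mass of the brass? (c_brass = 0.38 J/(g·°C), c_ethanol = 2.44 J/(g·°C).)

Let T be the final temperature. ΣQ_i = 0:
m·0.38·(-7.75 − 276) + 1050·2.44·(-7.75 − (-30.6)) = 0
-107.83 m = -58542
m = -58542/-107.83 ≈ 542.9 g

m ≈ 543 g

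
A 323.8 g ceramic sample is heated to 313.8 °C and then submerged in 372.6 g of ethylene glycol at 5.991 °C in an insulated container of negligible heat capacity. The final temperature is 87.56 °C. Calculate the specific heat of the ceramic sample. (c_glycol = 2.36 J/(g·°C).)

c ≈ 0.979 J/(g·°C)

Let T be the final temperature. ΣQ_i = 0:
323.8·c·(87.56 − 313.8) + 372.6·2.36·(87.56 − 5.991) = 0
-73257 c = -71727
c = -71727/-73257 ≈ 0.9791 J/(g·°C)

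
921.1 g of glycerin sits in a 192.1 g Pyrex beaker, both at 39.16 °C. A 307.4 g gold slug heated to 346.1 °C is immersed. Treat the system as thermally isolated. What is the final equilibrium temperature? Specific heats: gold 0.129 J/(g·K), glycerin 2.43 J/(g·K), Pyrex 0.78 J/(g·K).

T_f ≈ 44.2 °C

Conservation of energy gives ΣQ = 0:
307.4*0.129*(T − 346.1) + 921.1*2.43*(T − 39.16) + 192.1*0.78*(T − 39.16) = 0
39.65(T − 346.1) + 2238.3(T − 39.16) + 149.84(T − 39.16) = 0
2427.8 T = 107243
T = 107243/2427.8 ≈ 44.17 °C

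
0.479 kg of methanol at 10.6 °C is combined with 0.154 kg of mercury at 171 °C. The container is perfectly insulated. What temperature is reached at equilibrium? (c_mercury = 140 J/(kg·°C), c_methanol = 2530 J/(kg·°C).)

|Q_mercury| = |Q_methanol|:
0.154*140*(171 − T) = 0.479*2530*(T − 10.6)
21.56(171 − T) = 1211.9(T − 10.6)
1233.4 T = 16533  ⇒  T ≈ 13.40 °C

T_f ≈ 13.4 °C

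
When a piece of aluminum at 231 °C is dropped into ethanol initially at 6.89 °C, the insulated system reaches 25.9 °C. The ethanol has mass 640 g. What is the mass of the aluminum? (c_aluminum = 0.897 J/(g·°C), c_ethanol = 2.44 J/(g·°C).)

m ≈ 161 g

|Q_aluminum| = |Q_ethanol|:
m×0.897×(231 − 25.9) = 640×2.44×(25.9 − 6.89)
183.97 m = 29686  ⇒  m ≈ 161.4 g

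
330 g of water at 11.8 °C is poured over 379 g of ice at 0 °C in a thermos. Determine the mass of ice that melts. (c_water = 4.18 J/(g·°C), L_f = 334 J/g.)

m_melted ≈ 48.7 g

Cooling the water to 0 °C releases 330×4.18×11.8 = 16277 J.
Melting all 379 g of ice would need 379×334 = 126586 J.
That's not enough to melt it all — equilibrium is at 0 °C with ice remaining.
m_melted×334 = 16277  ⇒  m_melted ≈ 48.73 g.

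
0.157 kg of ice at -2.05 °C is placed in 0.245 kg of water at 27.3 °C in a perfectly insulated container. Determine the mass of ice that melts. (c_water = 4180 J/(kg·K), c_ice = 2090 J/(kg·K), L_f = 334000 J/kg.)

Heat available from the water dropping to 0 °C: 0.245·4180·27.3 = 27958 J.
Of that, 0.157·2090·2.05 = 672.67 J goes to bring the ice to 0 °C, leaving 27285 J.
Fully melting the ice requires m_ice L_f = 0.157·334000 = 52438 J.
That's not enough to melt it all — equilibrium is at 0 °C with ice remaining.
m_melt = 27285 / L_f = 0.08169 kg.

m_melted ≈ 0.0817 kg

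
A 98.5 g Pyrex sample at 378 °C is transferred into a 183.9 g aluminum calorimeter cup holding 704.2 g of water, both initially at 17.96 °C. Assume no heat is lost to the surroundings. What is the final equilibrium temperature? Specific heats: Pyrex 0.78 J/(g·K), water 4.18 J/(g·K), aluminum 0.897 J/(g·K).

T_f ≈ 26.6 °C

Conservation of energy gives ΣQ = 0:
98.5×0.78×(T − 378) + 704.2×4.18×(T − 17.96) + 183.9×0.897×(T − 17.96) = 0
76.83(T − 378) + 2943.6(T − 17.96) + 164.96(T − 17.96) = 0
3185.3 T = 84871
T = 84871 / 3185.3 = 26.6 °C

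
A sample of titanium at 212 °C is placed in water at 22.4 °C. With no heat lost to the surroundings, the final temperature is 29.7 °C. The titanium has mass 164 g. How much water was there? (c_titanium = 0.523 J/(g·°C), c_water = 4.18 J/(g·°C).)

Heat lost by the titanium = heat gained by the water:
164×0.523×(212 − 29.7) = m×4.18×(29.7 − 22.4)
30.51 m = 15636  ⇒  m ≈ 512.4 g

m ≈ 512 g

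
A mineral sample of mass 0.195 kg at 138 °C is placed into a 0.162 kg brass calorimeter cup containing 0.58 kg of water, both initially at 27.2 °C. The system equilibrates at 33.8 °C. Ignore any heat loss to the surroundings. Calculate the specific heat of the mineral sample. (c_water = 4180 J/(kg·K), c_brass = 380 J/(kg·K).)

Energy conservation, ΣQ = 0:
0.195×c×(33.8 − 138) + 0.58×4180×(33.8 − 27.2) + 0.162×380×(33.8 − 27.2) = 0
-20.32 c = -16407
c = -16407/-20.32 ≈ 807.5 J/(kg·K)

c ≈ 807 J/(kg·K)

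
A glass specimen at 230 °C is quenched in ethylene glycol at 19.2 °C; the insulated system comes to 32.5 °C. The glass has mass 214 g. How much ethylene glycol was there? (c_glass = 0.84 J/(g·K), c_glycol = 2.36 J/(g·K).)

m ≈ 1130 g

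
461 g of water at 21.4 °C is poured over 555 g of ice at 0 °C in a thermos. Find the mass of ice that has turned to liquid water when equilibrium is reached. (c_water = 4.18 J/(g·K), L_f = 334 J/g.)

m_melted ≈ 123 g

Heat available from the water dropping to 0 °C: 461×4.18×21.4 = 41237 J.
Fully melting the ice requires m_ice L_f = 555×334 = 185370 J.
Since 41237 < 185370 J, not all the ice melts; equilibrium is at 0 °C.
m_melt = 41237 / L_f = 123.5 g.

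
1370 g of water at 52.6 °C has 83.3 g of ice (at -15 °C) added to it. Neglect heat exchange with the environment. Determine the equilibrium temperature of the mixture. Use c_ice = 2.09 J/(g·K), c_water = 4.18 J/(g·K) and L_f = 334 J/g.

T_f ≈ 44.6 °C

Sum of m c ΔT and latent-heat terms is zero:
warm ice to 0 °C: 83.3×2.09×(0 − (-15)) = 2611.5; latent heat to melt: 83.3×334 = 27822; meltwater 0→T: 83.3×4.18×T = 348.19 T; water: 5726.6(T − 52.6)
6074.8 T = 301219 − 30434 = 270786
T ≈ 44.58 °C (positive, so assuming full melt was valid).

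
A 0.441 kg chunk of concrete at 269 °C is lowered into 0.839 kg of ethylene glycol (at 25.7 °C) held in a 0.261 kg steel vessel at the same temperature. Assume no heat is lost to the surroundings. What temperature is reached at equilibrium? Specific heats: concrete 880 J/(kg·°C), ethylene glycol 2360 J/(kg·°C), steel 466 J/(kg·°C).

Taking heat into each body as positive, Σ m c ΔT = 0:
0.441*880*(T − 269) + 0.839*2360*(T − 25.7) + 0.261*466*(T − 25.7) = 0
388.08(T − 269) + 1980(T − 25.7) + 121.63(T − 25.7) = 0
2489.7 T = 158406
T ≈ 63.62 °C

T_f ≈ 63.6 °C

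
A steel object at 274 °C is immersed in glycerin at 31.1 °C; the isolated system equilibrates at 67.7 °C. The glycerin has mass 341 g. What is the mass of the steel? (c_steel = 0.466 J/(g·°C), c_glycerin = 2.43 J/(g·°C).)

Conservation of energy gives ΣQ = 0:
m·0.466·(67.7 − 274) + 341·2.43·(67.7 − 31.1) = 0
-96.14 m = -30328
m = -30328/-96.14 ≈ 315.5 g

m ≈ 315 g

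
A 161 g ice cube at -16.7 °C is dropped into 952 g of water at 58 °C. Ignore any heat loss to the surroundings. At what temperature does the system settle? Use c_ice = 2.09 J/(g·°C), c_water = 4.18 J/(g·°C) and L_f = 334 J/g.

T_f ≈ 36.8 °C

Sum of m c ΔT and latent-heat terms is zero:
warm ice to 0 °C: 161×2.09×(0 − (-16.7)) = 5619.4
  fusion: m_ice L_f = 161×334 = 53774
  meltwater 0→T: 161×4.18×T = 672.98 T
  water: 3979.4(T − 58)
4652.3 T = 230803 − 59393 = 171409
T ≈ 36.84 °C — above 0 °C, consistent with complete melting.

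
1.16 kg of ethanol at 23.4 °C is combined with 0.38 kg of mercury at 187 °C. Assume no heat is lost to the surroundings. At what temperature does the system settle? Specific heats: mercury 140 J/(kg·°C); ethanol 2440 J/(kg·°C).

With ΣQ=0 the equilibrium temperature is the m·c-weighted mean:
T_f = (53.2·187 + 2830.4·23.4) / (53.2 + 2830.4)
    = 76180 / 2883.6 ≈ 26.42 °C

T_f ≈ 26.4 °C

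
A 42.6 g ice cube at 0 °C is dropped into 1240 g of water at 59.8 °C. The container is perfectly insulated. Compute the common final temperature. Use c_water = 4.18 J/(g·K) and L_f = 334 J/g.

Setting the total heat transfer to zero:
latent heat to melt: 42.6×334 = 14228; meltwater 0→T: 42.6×4.18×T = 178.07 T; water: 5183.2(T − 59.8)
5361.3 T = 309955 − 14228 = 295727
T ≈ 55.16 °C. Since T > 0 °C, the all-ice-melts assumption holds.

T_f ≈ 55.2 °C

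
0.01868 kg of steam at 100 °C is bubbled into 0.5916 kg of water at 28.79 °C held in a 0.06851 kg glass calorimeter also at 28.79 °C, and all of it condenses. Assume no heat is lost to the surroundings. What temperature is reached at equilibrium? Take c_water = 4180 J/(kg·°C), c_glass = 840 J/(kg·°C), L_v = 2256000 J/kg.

T_f ≈ 47.1 °C

Let T be the final temperature. ΣQ_i = 0:
steam→water at 100 °C releases m L_v = 0.01868×2256000 = 42142; condensate cools 100→T: 0.01868×4180×(T − 100) = 78.08(T − 100); original water: 2472.9(T − 28.79); glass cup: 0.06851×840×(T − 28.79) = 57.55(T − 28.79)
2608.5 T = 42142 + 7808.2 + 72851 = 122802
T ≈ 47.08 °C, under the boiling point, so the assumption holds.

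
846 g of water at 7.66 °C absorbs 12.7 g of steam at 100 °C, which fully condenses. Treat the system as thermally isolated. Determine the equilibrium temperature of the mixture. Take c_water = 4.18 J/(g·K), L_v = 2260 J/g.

T_f ≈ 17.0 °C

Net heat exchanged in the isolated system is zero:
latent heat released on condensation: 12.7×2260 = 28702
  condensed water 100 °C→T: 53.09(T − 100)
  original water: 3536.3(T − 7.66)
3589.4 T = 28702 + 5308.6 + 27088 = 61099
T ≈ 17.02 °C, under the boiling point, so the assumption holds.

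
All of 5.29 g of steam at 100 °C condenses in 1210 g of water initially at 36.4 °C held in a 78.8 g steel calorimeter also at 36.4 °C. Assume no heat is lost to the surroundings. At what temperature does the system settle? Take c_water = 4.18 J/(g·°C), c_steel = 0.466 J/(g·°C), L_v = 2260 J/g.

Sum of m c ΔT and latent-heat terms is zero:
steam→water at 100 °C releases m L_v = 5.29·2260 = 11955
  condensed water 100 °C→T: 22.11(T − 100)
  water warms: 1210·4.18·(T − 36.4) = 5057.8(T − 36.4)
  steel cup: 78.8·0.466·(T − 36.4) = 36.72(T − 36.4)
5116.6 T = 11955 + 2211.2 + 185441 = 199607
T ≈ 39.01 °C — below 100 °C, confirming all the steam condensed.

T_f ≈ 39.0 °C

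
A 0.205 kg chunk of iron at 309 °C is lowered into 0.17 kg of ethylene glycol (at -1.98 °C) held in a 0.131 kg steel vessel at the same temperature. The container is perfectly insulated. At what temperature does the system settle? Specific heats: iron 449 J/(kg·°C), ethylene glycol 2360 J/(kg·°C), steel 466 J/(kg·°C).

T_f ≈ 49.7 °C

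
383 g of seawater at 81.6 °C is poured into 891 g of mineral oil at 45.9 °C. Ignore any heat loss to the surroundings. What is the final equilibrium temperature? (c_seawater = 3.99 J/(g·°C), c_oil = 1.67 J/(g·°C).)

T_f ≈ 64.0 °C

T_f is the heat-capacity-weighted average of the initial temperatures:
T_f = (1528.2×81.6 + 1488×45.9) / (1528.2 + 1488)
    = 192996 / 3016.1 ≈ 63.99 °C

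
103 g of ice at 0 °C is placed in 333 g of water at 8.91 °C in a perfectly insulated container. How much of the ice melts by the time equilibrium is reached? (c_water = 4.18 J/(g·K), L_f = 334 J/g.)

m_melted ≈ 37.1 g

Heat available from the water dropping to 0 °C: 333×4.18×8.91 = 12402 J.
Melting all 103 g of ice would need 103×334 = 34402 J.
12402 J < 34402 J, so only part of the ice melts and the system sits at 0 °C.
m_melt = 12402 / L_f = 37.13 g.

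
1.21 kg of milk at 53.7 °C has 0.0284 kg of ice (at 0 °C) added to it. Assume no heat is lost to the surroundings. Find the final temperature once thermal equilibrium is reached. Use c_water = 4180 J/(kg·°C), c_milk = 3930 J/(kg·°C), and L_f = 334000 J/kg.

T_f ≈ 50.4 °C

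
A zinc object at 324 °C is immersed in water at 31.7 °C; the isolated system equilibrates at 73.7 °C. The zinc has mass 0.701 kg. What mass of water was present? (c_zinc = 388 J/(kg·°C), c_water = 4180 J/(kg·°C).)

Heat lost by the zinc = heat gained by the water:
0.701·388·(324 − 73.7) = m·4180·(73.7 − 31.7)
175560 m = 68079  ⇒  m ≈ 0.3878 kg

m ≈ 0.388 kg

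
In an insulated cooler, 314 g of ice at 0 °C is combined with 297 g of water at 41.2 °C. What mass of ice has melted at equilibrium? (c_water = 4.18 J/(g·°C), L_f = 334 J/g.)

Water can give up m c ΔT = 297·4.18·41.2 = 51148 J before reaching 0 °C.
Melting all 314 g of ice would need 314·334 = 104876 J.
That's not enough to melt it all — equilibrium is at 0 °C with ice remaining.
m_melt = 51148 / L_f = 153.1 g.

m_melted ≈ 153 g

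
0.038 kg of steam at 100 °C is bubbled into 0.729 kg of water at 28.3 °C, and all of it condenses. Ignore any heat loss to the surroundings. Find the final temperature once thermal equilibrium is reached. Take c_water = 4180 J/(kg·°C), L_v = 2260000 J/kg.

T_f ≈ 58.6 °C

Conservation of energy gives ΣQ = 0:
steam→water at 100 °C releases m L_v = 0.038·2260000 = 85880; condensate cools 100→T: 0.038·4180·(T − 100) = 158.84(T − 100); original water: 3047.2(T − 28.3)
3206.1 T = 85880 + 15884 + 86236 = 188000
T ≈ 58.64 °C (< 100 °C, so full condensation is consistent).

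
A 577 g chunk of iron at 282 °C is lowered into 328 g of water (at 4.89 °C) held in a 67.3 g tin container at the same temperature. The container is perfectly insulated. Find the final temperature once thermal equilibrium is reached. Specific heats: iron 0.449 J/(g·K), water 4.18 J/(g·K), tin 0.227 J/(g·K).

T_f ≈ 48.5 °C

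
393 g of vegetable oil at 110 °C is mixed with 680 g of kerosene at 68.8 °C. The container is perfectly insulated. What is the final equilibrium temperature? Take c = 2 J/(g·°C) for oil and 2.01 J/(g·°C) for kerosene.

T_f = Σ m_i c_i T_i / Σ m_i c_i:
T_f = (786×110 + 1366.8×68.8) / (786 + 1366.8)
    = 180496 / 2152.8 ≈ 83.84 °C

T_f ≈ 83.8 °C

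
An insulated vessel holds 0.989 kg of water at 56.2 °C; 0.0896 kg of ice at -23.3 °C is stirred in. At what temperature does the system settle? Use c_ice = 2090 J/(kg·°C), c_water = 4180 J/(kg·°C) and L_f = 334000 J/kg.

Let T be the final temperature. ΣQ_i = 0:
warm ice to 0 °C: 0.0896×2090×(0 − (-23.3)) = 4363.3
  fusion: m_ice L_f = 0.0896×334000 = 29926
  meltwater 0→T: 0.0896×4180×T = 374.53 T
  water: 4134(T − 56.2)
4508.5 T = 232332 − 34290 = 198042
T ≈ 43.93 °C — above 0 °C, consistent with complete melting.

T_f ≈ 43.9 °C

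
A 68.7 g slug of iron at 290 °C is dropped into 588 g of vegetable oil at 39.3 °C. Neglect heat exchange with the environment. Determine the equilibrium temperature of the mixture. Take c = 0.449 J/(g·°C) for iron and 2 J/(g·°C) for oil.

Taking heat into each body as positive, Σ m c ΔT = 0:
68.7×0.449×(T − 290) + 588×2×(T − 39.3) = 0
30.85(T − 290) + 1176(T − 39.3) = 0
(30.85 + 1176) T = 30.85×290 + 1176×39.3
T = 55162 / 1206.8 = 45.7 °C

T_f ≈ 45.7 °C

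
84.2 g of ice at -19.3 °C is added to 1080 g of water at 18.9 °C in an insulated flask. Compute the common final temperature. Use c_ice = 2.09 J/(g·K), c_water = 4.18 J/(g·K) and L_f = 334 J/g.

Net heat exchanged in the isolated system is zero:
warm ice to 0 °C: 84.2×2.09×(0 − (-19.3)) = 3396.4; latent heat to melt: 84.2×334 = 28123; warm the meltwater: 351.96 T; water: 4514.4(T − 18.9)
4866.4 T = 85322 − 31519 = 53803
T ≈ 11.06 °C — above 0 °C, consistent with complete melting.

T_f ≈ 11.1 °C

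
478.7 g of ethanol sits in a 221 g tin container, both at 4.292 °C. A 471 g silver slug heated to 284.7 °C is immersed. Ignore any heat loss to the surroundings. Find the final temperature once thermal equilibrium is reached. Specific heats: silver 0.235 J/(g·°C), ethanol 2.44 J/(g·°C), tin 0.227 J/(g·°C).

T_f is the heat-capacity-weighted average of the initial temperatures:
T_f = (110.68*284.7 + 1168*4.292 + 50.17*4.292) / (110.68 + 1168 + 50.17)
    = 36741 / 1328.9 ≈ 27.65 °C

T_f ≈ 27.6 °C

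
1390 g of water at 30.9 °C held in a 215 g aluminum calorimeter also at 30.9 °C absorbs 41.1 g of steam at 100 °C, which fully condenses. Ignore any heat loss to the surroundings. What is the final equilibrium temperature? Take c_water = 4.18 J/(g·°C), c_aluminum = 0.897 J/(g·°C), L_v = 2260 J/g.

T_f ≈ 47.9 °C

Let T be the final temperature. ΣQ_i = 0:
latent heat released on condensation: 41.1×2260 = 92886; condensate cools 100→T: 41.1×4.18×(T − 100) = 171.8(T − 100); original water: 5810.2(T − 30.9); cup: 192.86(T − 30.9)
6174.9 T = 92886 + 17180 + 185494 = 295560
T ≈ 47.87 °C, under the boiling point, so the assumption holds.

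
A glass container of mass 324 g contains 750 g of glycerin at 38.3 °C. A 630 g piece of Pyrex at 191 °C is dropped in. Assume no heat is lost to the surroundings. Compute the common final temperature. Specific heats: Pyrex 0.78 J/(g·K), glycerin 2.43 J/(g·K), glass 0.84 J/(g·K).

Heat gained plus heat lost sum to zero:
630·0.78·(T − 191) + 750·2.43·(T − 38.3) + 324·0.84·(T − 38.3) = 0
2586.1 T = 174083
T = 174083/2586.1 ≈ 67.32 °C

T_f ≈ 67.3 °C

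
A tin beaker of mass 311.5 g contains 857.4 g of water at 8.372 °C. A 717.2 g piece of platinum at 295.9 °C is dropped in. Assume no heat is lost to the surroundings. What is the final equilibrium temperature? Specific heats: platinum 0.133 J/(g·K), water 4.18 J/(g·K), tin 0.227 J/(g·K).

Energy conservation, ΣQ = 0:
717.2*0.133*(T − 295.9) + 857.4*4.18*(T − 8.372) + 311.5*0.227*(T − 8.372) = 0
3750 T = 58822
T ≈ 15.69 °C

T_f ≈ 15.7 °C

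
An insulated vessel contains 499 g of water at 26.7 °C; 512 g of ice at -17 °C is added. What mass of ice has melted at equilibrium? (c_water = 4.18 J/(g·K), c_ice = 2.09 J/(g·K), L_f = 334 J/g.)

m_melted ≈ 112 g

Water can give up m c ΔT = 499·4.18·26.7 = 55691 J before reaching 0 °C.
Of that, 512·2.09·17 = 18191 J goes to bring the ice to 0 °C, leaving 37500 J.
To melt every bit of ice: 512·334 = 171008 J.
That's not enough to melt it all — equilibrium is at 0 °C with ice remaining.
m_melt = 37500 / L_f = 112.3 g.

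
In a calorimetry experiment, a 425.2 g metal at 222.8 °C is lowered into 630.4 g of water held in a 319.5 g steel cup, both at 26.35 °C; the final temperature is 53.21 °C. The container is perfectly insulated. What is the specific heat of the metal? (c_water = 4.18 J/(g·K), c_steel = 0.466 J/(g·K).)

Conservation of energy gives ΣQ = 0:
425.2·c·(53.21 − 222.8) + 630.4·4.18·(53.21 − 26.35) + 319.5·0.466·(53.21 − 26.35) = 0
-72110 c = -74777
c = -74777/-72110 ≈ 1.037 J/(g·K)

c ≈ 1.04 J/(g·K)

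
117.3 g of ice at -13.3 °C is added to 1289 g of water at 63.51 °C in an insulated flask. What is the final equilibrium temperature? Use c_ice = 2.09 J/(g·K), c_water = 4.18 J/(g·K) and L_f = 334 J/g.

T_f ≈ 51.0 °C

Let T be the final temperature. ΣQ_i = 0:
warm ice to 0 °C: 117.3·2.09·(0 − (-13.3)) = 3260.6
  fusion: m_ice L_f = 117.3·334 = 39178
  meltwater 0→T: 117.3·4.18·T = 490.31 T
  water: 5388(T − 63.51)
5878.3 T = 342193 − 42439 = 299754
T ≈ 50.99 °C — above 0 °C, consistent with complete melting.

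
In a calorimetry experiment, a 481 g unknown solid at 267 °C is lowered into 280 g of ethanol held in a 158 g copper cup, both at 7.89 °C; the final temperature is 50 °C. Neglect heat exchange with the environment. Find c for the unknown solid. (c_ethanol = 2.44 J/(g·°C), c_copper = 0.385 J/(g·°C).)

c ≈ 0.3 J/(g·°C)

Let T be the final temperature. ΣQ_i = 0:
481·c·(50 − 267) + 280·2.44·(50 − 7.89) + 158·0.385·(50 − 7.89) = 0
-104377 c = -31331
c = -31331/-104377 ≈ 0.3002 J/(g·°C)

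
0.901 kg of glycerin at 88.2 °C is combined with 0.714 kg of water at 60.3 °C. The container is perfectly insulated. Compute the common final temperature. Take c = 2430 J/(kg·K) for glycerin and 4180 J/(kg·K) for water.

T_f is the heat-capacity-weighted average of the initial temperatures:
T_f = (2189.4×88.2 + 2984.5×60.3) / (2189.4 + 2984.5)
    = 373074 / 5173.9 ≈ 72.11 °C

T_f ≈ 72.1 °C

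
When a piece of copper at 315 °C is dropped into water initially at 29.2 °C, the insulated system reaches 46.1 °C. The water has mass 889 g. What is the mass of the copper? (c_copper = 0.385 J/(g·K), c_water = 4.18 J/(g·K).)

Let T be the final temperature. ΣQ_i = 0:
m·0.385·(46.1 − 315) + 889·4.18·(46.1 − 29.2) = 0
-103.53 m = -62801
m = -62801/-103.53 ≈ 606.6 g

m ≈ 607 g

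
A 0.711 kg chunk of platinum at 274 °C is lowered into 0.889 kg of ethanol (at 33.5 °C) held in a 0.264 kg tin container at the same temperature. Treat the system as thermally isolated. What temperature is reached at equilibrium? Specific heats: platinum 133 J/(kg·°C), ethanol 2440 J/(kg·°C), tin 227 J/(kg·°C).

T_f ≈ 43.3 °C

Energy conservation, ΣQ = 0:
0.711×133×(T − 274) + 0.889×2440×(T − 33.5) + 0.264×227×(T − 33.5) = 0
(94.56 + 2169.2 + 59.93) T = 94.56×274 + 2169.2×33.5 + 59.93×33.5
T = 100585/2323.7 ≈ 43.29 °C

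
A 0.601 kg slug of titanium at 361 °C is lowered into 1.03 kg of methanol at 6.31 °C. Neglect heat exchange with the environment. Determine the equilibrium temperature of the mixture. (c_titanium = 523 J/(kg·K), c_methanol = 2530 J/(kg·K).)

T_f ≈ 44.5 °C

Energy conservation, ΣQ = 0:
0.601*523*(T − 361) + 1.03*2530*(T − 6.31) = 0
314.32(T − 361) + 2605.9(T − 6.31) = 0
(314.32 + 2605.9) T = 314.32*361 + 2605.9*6.31
T = 129914/2920.2 ≈ 44.49 °C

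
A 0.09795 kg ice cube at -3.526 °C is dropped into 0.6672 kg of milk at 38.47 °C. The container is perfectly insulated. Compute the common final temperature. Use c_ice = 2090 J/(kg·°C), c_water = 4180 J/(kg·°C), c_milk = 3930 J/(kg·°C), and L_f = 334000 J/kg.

T_f ≈ 22.2 °C

Net heat exchanged in the isolated system is zero:
ice -3.526→0 °C: 0.09795·2090·3.526 = 721.83; latent heat to melt: 0.09795·334000 = 32715; warm the meltwater: 409.43 T; milk: 2622.1(T − 38.47)
3031.5 T = 100872 − 33437 = 67435
T ≈ 22.24 °C — above 0 °C, consistent with complete melting.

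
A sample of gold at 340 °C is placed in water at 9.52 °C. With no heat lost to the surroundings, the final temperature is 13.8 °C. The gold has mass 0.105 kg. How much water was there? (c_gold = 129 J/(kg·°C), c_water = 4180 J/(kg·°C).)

Let T be the final temperature. ΣQ_i = 0:
0.105·129·(13.8 − 340) + m·4180·(13.8 − 9.52) = 0
17890 m = 4418.4
m = 4418.4/17890 ≈ 0.247 kg

m ≈ 0.247 kg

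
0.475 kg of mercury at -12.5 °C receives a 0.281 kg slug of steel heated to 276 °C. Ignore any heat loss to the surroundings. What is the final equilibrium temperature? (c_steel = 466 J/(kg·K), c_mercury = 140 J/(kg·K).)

T_f ≈ 178.8 °C

|Q_steel| = |Q_mercury|:
0.281×466×(276 − T) = 0.475×140×(T − (-12.5))
130.95(276 − T) = 66.5(T − (-12.5))
197.45 T = 35310  ⇒  T ≈ 178.83 °C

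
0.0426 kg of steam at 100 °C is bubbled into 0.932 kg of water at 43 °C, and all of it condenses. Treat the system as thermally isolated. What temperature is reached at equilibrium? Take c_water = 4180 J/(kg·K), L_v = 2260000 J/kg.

T_f ≈ 69.1 °C

Let T be the final temperature. ΣQ_i = 0:
latent heat released on condensation: 0.0426×2260000 = 96276
  condensed water 100 °C→T: 178.07(T − 100)
  water warms: 0.932×4180×(T − 43) = 3895.8(T − 43)
4073.8 T = 96276 + 17807 + 167518 = 281600
T ≈ 69.12 °C — below 100 °C, confirming all the steam condensed.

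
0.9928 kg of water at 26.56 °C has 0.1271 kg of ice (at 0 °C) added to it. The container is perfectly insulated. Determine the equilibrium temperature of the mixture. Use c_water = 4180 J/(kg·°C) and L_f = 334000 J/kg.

Net heat exchanged in the isolated system is zero:
melt ice: 0.1271×334000 = 42451
  warm the meltwater: 531.28 T
  water cools: 0.9928×4180×(T − 26.56) = 4149.9(T − 26.56)
4681.2 T = 110221 − 42451 = 67770
T ≈ 14.48 °C. Since T > 0 °C, the all-ice-melts assumption holds.

T_f ≈ 14.5 °C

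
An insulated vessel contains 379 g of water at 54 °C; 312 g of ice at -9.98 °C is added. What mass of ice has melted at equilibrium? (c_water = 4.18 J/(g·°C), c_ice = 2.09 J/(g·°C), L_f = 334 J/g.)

m_melted ≈ 237 g

Heat available from the water dropping to 0 °C: 379·4.18·54 = 85548 J.
Of that, 312·2.09·9.98 = 6507.8 J goes to bring the ice to 0 °C, leaving 79040 J.
Fully melting the ice requires m_ice L_f = 312·334 = 104208 J.
Since 79040 < 104208 J, not all the ice melts; equilibrium is at 0 °C.
Mass melted = 79040/334 ≈ 236.6 g.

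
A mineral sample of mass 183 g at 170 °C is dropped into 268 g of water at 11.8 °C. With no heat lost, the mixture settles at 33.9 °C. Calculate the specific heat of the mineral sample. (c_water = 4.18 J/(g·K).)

c ≈ 0.994 J/(g·K)

Heat gained plus heat lost sum to zero:
183·c·(33.9 − 170) + 268·4.18·(33.9 − 11.8) = 0
-24906 c = -24757
c = -24757/-24906 ≈ 0.994 J/(g·K)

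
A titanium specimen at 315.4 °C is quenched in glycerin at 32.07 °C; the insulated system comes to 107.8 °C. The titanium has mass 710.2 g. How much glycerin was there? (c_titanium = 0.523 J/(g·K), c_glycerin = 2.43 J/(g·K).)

m ≈ 419 g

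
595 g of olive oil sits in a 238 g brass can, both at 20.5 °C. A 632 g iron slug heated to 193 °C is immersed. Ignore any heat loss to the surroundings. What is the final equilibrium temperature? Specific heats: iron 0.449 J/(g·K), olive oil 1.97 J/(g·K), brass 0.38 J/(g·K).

Conservation of energy gives ΣQ = 0:
632*0.449*(T − 193) + 595*1.97*(T − 20.5) + 238*0.38*(T − 20.5) = 0
1546.4 T = 80650
T = 80650 / 1546.4 = 52.2 °C

T_f ≈ 52.2 °C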